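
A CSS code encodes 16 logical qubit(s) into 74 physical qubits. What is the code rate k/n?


Code rate R = k/n
= 16/74
= 0.2162

0.2162


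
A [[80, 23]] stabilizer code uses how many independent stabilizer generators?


For an [[n,k]] stabilizer code:
Number of stabilizer generators = n - k
= 80 - 23
= 57

57


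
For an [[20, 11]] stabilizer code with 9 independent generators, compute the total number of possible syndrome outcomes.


Each stabilizer generator gives a binary (+1 or -1) measurement outcome.
With 9 independent generators:
Total syndromes = 2^9
= 512

512


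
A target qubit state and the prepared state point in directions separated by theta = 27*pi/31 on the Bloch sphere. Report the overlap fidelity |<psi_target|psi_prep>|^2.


For states separated by angle theta on Bloch sphere:
F = cos^2(theta/2)
theta = 27*pi/31 = 2.7362
theta/2 = 1.3681
cos(theta/2) = 0.2013
F = 0.0405

0.0405


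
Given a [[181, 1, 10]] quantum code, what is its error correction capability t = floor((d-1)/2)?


Code parameters: [[181, 1, 10]], distance d = 10.
Number of correctable errors = floor((d-1)/2)
= floor((10 - 1)/2)
= floor(9/2)
= 4

4


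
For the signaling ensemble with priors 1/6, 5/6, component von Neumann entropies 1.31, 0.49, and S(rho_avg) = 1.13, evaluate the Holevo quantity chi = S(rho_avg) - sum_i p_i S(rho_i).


chi = S(rho) - sum_i p_i * S(rho_i)
Weighted entropy = 1/6 * 1.31 + 5/6 * 0.49
= 0.6267
chi = 1.13 - 0.6267
= 0.5033

0.5033


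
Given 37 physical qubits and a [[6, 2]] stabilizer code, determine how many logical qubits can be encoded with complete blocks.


Each code block uses 6 physical qubits for 2 logical qubit(s).
Number of complete blocks = floor(37 / 6) = 6
Logical qubits = 6 * 2
= 12

12


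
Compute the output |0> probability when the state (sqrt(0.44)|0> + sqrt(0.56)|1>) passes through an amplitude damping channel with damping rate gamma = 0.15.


For amplitude damping with parameter gamma on state sqrt(a)|0> + sqrt(b)|1>:
alpha^2 = 0.44, beta^2 = 0.56
P(|0>) = alpha^2 + gamma * beta^2
= 0.44 + 0.15 * 0.56
= 0.44 + 0.0840
= 0.5240

0.5240


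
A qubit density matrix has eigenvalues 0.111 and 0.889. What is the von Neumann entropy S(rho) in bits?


S = -p*log2(p) - (1-p)*log2(1-p)
p = 0.1110, 1-p = 0.8890
= -0.1110 * log2(0.1110) - 0.8890 * log2(0.8890)
= -(-0.3520) - (-0.1509)
= 0.5029

0.5029


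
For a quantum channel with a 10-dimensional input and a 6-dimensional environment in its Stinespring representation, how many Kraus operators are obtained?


Tracing out the environment in an orthonormal basis {|i>_E} gives Kraus operators K_i = <i|_E U |0>_E.
Number of Kraus operators = dim(H_env) = d_env
= 6

6


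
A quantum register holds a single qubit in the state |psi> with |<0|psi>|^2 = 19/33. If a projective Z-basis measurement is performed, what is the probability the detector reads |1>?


|alpha|^2 = 19/33 = 0.5758
|beta|^2 = 1 - 19/33 = 14/33 = 0.4242
P(|1>) = |beta|^2 = 0.4242

0.4242


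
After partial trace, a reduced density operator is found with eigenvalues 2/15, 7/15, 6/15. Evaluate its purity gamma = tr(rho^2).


tr(rho^2) = sum of eigenvalues squared
= (2/15)^2 + (7/15)^2 + (6/15)^2
= (4 + 49 + 36) / 225
= 89/225
= 0.3956

0.3956


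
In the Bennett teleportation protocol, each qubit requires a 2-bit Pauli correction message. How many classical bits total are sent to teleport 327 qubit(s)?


Quantum teleportation requires 2 classical bits per qubit teleported.
327 qubit(s) -> 2 * 327 = 654 classical bits

654


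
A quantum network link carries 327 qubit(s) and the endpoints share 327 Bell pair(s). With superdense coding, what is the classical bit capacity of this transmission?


Superdense coding allows 2 classical bits per shared entangled pair.
327 pair(s) -> 2 * 327 = 654 classical bits

654


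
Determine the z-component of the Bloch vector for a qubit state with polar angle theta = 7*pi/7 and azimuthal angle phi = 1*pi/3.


theta = 3.1416, phi = 1.0472
r_z = cos(theta) = -1.0000

-1.0000


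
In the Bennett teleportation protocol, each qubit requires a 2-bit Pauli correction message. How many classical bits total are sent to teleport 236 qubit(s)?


Quantum teleportation requires 2 classical bits per qubit teleported.
236 qubit(s) -> 2 * 236 = 472 classical bits

472


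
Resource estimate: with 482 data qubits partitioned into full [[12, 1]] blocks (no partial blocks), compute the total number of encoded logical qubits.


Each code block uses 12 physical qubits for 1 logical qubit(s).
Number of complete blocks = floor(482 / 12) = 40
Logical qubits = 40 * 1
= 40

40


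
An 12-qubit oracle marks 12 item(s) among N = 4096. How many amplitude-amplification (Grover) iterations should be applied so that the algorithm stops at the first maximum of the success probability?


After j Grover iterations the success probability is P(j) = sin^2((2j+1)*theta), where sin(theta) = sqrt(k/N).
N = 2^12 = 4096, k = 12
sin(theta) = sqrt(k/N) = 0.05412658774
theta = arcsin(sqrt(k/N)) = 0.05415305164 rad
P(j) reaches its first maximum when (2j+1)*theta is as close as possible to pi/2, i.e. j = round(pi/(4*theta) - 1/2).
pi/(4*theta) - 1/2 = 14.0033
(For comparison, the common estimate pi/4 * sqrt(N/k) = 14.5104; the exact maximiser is used here.)
Optimal iterations = 14

14


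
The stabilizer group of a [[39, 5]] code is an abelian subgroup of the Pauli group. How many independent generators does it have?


For an [[n,k]] stabilizer code:
Number of stabilizer generators = n - k
= 39 - 5
= 34

34


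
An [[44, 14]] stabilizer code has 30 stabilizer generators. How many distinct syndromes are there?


Each stabilizer generator gives a binary (+1 or -1) measurement outcome.
With 30 independent generators:
Total syndromes = 2^30
= 1073741824

1073741824


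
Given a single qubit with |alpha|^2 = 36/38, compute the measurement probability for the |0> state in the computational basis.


|alpha|^2 = 36/38 = 0.9474
|beta|^2 = 1 - 36/38 = 2/38 = 0.0526
P(|0>) = |alpha|^2 = 0.9474

0.9474


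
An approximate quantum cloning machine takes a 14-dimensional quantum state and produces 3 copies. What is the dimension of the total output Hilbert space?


Output space = H^(tensor 3) where dim(H) = 14
dim = 14^3
= 196 (after 2 factors)
= 2744 (after 3 factors)
= 2744

2744


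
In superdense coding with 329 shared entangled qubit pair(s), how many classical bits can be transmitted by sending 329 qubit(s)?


Superdense coding allows 2 classical bits per shared entangled pair.
329 pair(s) -> 2 * 329 = 658 classical bits

658


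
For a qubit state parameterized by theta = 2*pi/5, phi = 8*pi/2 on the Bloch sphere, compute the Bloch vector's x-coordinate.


theta = 1.2566, phi = 12.5664
r_x = sin(theta)*cos(phi) = 0.9511 * 1.0000
r_x = 0.9511

0.9511


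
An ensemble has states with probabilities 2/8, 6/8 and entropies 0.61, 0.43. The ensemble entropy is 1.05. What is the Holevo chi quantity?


chi = S(rho) - sum_i p_i * S(rho_i)
Weighted entropy = 2/8 * 0.61 + 6/8 * 0.43
= 0.4750
chi = 1.05 - 0.4750
= 0.5750

0.5750


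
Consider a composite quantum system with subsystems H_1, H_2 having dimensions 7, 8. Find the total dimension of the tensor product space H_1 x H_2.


dim(H_1 x H_2) = 7 * 8
= 56

56


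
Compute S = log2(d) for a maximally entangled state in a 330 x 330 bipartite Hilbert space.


For a maximally entangled state in d x d:
S = log2(d) = log2(330)
= 8.3663

8.3663


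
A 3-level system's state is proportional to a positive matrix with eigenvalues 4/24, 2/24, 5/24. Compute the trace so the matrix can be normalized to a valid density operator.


tr(M) = sum of eigenvalues
= 4/24 + 2/24 + 5/24
= 11/24
= 0.4583

0.4583


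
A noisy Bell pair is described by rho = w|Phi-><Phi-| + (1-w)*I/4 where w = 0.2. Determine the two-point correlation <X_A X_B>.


|Phi-> = (|00> - |11>)/sqrt(2)
For the pure Bell state, <X_A X_B> = -1 (Bell-state Pauli correlator).
The maximally-mixed part I/4 has tr(I/4 * P tensor P) = 0 for any traceless Pauli P.
So <X_A X_B>_rho = w * (-1) + (1 - w) * 0
= 0.2 * (-1)
= -0.2000

-0.2000


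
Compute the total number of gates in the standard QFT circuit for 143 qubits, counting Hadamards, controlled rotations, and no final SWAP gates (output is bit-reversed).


Hadamard gates: 143
Controlled rotations: n*(n-1)/2 = 143*142/2 = 10153
SWAP gates: 0 (omitted)
Total = 143 + 10153
= 10296

10296


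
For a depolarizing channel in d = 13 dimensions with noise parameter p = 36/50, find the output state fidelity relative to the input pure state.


F = (1-p) + p/d
= (1 - 0.7200) + 0.7200/13
= 0.2800 + 0.0554
= 0.3354

0.3354


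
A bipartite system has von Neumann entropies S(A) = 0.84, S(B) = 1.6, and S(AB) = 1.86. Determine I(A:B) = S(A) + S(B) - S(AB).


I(A:B) = S(A) + S(B) - S(AB)
= 0.84 + 1.6 - 1.86
= 0.5800

0.5800


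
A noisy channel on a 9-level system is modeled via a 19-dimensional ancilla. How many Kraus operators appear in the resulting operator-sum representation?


Tracing out the environment in an orthonormal basis {|i>_E} gives Kraus operators K_i = <i|_E U |0>_E.
Number of Kraus operators = dim(H_env) = d_env
= 19

19


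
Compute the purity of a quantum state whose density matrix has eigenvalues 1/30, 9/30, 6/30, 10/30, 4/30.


tr(rho^2) = sum of eigenvalues squared
= (1/30)^2 + (9/30)^2 + (6/30)^2 + (10/30)^2 + (4/30)^2
= (1 + 81 + 36 + 100 + 16) / 900
= 234/900
= 0.2600

0.2600


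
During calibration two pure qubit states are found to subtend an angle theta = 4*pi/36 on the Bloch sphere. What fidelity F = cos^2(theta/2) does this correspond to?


For states separated by angle theta on Bloch sphere:
F = cos^2(theta/2)
theta = 4*pi/36 = 0.3491
theta/2 = 0.1745
cos(theta/2) = 0.9848
F = 0.9698

0.9698


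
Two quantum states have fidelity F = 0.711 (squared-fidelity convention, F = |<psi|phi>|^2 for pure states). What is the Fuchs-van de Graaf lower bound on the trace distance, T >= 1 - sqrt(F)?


Fuchs-van de Graaf (squared-fidelity convention): 1 - sqrt(F) <= T <= sqrt(1 - F).
Lower bound: T >= 1 - sqrt(F)
sqrt(F) = sqrt(0.711) = 0.8432
T >= 1 - 0.8432
T >= 0.1568

0.1568


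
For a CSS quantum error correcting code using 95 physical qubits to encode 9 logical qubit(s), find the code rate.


Code rate R = k/n
= 9/95
= 0.0947

0.0947


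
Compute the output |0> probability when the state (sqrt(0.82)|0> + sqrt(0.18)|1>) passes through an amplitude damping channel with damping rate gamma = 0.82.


For amplitude damping with parameter gamma on state sqrt(a)|0> + sqrt(b)|1>:
alpha^2 = 0.82, beta^2 = 0.18
P(|0>) = alpha^2 + gamma * beta^2
= 0.82 + 0.82 * 0.18
= 0.82 + 0.1476
= 0.9676

0.9676


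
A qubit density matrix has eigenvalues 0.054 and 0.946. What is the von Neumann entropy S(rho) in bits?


S = -p*log2(p) - (1-p)*log2(1-p)
p = 0.0540, 1-p = 0.9460
= -0.0540 * log2(0.0540) - 0.9460 * log2(0.9460)
= -(-0.2274) - (-0.0758)
= 0.3032

0.3032


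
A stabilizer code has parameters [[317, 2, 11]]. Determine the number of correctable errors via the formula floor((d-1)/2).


Code parameters: [[317, 2, 11]], distance d = 11.
Number of correctable errors = floor((d-1)/2)
= floor((11 - 1)/2)
= floor(10/2)
= 5

5


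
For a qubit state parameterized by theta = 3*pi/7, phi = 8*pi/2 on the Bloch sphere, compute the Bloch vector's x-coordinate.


theta = 1.3464, phi = 12.5664
r_x = sin(theta)*cos(phi) = 0.9749 * 1.0000
r_x = 0.9749

0.9749


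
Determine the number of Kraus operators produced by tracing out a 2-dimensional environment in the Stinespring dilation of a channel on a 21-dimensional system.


Tracing out the environment in an orthonormal basis {|i>_E} gives Kraus operators K_i = <i|_E U |0>_E.
Number of Kraus operators = dim(H_env) = d_env
= 2

2


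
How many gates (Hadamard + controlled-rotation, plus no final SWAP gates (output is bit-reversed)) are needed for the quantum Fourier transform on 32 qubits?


Hadamard gates: 32
Controlled rotations: n*(n-1)/2 = 32*31/2 = 496
SWAP gates: 0 (omitted)
Total = 32 + 496
= 528

528


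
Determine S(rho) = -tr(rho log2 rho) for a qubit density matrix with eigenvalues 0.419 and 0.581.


S = -p*log2(p) - (1-p)*log2(1-p)
p = 0.4190, 1-p = 0.5810
= -0.4190 * log2(0.4190) - 0.5810 * log2(0.5810)
= -(-0.5258) - (-0.4551)
= 0.9810

0.9810


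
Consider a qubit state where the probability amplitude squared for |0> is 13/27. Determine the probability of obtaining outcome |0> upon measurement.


|alpha|^2 = 13/27 = 0.4815
|beta|^2 = 1 - 13/27 = 14/27 = 0.5185
P(|0>) = |alpha|^2 = 0.4815

0.4815


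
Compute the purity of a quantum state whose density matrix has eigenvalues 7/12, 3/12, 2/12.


tr(rho^2) = sum of eigenvalues squared
= (7/12)^2 + (3/12)^2 + (2/12)^2
= (49 + 9 + 4) / 144
= 62/144
= 0.4306

0.4306


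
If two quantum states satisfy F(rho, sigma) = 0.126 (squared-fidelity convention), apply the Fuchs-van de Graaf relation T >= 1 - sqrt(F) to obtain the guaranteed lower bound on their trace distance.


Fuchs-van de Graaf (squared-fidelity convention): 1 - sqrt(F) <= T <= sqrt(1 - F).
Lower bound: T >= 1 - sqrt(F)
sqrt(F) = sqrt(0.126) = 0.3550
T >= 1 - 0.3550
T >= 0.6450

0.6450


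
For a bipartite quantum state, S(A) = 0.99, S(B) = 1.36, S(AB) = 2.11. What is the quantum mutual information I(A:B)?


I(A:B) = S(A) + S(B) - S(AB)
= 0.99 + 1.36 - 2.11
= 0.2400

0.2400


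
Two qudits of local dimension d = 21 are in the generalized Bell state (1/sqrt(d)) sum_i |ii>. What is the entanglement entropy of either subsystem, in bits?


For a maximally entangled state in d x d:
S = log2(d) = log2(21)
= 4.3923

4.3923


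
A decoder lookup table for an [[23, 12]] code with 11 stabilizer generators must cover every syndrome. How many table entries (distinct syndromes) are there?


Each stabilizer generator gives a binary (+1 or -1) measurement outcome.
With 11 independent generators:
Total syndromes = 2^11
= 2048

2048


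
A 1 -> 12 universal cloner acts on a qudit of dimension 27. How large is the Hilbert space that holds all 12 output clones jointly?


Output space = H^(tensor 12) where dim(H) = 27
dim = 27^12
= 729 (after 2 factors)
= 19683 (after 3 factors)
= 531441 (after 4 factors)
= 14348907 (after 5 factors)
= 387420489 (after 6 factors)
= 10460353203 (after 7 factors)
= 282429536481 (after 8 factors)
= 7625597484987 (after 9 factors)
= 205891132094649 (after 10 factors)
= 5559060566555523 (after 11 factors)
= 150094635296999121 (after 12 factors)
= 150094635296999121

150094635296999121


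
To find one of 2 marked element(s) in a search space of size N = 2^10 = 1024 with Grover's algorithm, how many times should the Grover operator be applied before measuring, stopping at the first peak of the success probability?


After j Grover iterations the success probability is P(j) = sin^2((2j+1)*theta), where sin(theta) = sqrt(k/N).
N = 2^10 = 1024, k = 2
sin(theta) = sqrt(k/N) = 0.04419417382
theta = arcsin(sqrt(k/N)) = 0.04420857261 rad
P(j) reaches its first maximum when (2j+1)*theta is as close as possible to pi/2, i.e. j = round(pi/(4*theta) - 1/2).
pi/(4*theta) - 1/2 = 17.2657
(For comparison, the common estimate pi/4 * sqrt(N/k) = 17.7715; the exact maximiser is used here.)
Optimal iterations = 17

17


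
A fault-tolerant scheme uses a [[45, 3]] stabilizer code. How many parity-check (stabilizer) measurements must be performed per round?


For an [[n,k]] stabilizer code:
Number of stabilizer generators = n - k
= 45 - 3
= 42

42


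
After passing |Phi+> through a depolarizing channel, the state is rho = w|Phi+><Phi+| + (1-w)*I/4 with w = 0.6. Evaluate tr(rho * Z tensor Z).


|Phi+> = (|00> + |11>)/sqrt(2)
For the pure Bell state, <Z_A Z_B> = +1 (Bell-state Pauli correlator).
The maximally-mixed part I/4 has tr(I/4 * P tensor P) = 0 for any traceless Pauli P.
So <Z_A Z_B>_rho = w * (+1) + (1 - w) * 0
= 0.6 * (+1)
= 0.6000

0.6000


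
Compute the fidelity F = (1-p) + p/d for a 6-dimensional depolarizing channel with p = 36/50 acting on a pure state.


F = (1-p) + p/d
= (1 - 0.7200) + 0.7200/6
= 0.2800 + 0.1200
= 0.4000

0.4000


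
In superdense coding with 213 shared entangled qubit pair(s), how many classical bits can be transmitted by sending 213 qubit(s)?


Superdense coding allows 2 classical bits per shared entangled pair.
213 pair(s) -> 2 * 213 = 426 classical bits

426


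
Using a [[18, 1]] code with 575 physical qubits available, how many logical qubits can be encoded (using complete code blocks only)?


Each code block uses 18 physical qubits for 1 logical qubit(s).
Number of complete blocks = floor(575 / 18) = 31
Logical qubits = 31 * 1
= 31

31


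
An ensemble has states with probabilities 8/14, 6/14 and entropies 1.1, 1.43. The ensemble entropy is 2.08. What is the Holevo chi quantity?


chi = S(rho) - sum_i p_i * S(rho_i)
Weighted entropy = 8/14 * 1.1 + 6/14 * 1.43
= 1.2414
chi = 2.08 - 1.2414
= 0.8386

0.8386


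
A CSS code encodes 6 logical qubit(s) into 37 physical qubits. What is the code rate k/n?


Code rate R = k/n
= 6/37
= 0.1622

0.1622


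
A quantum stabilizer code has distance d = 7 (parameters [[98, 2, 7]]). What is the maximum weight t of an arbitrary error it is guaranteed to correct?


Code parameters: [[98, 2, 7]], distance d = 7.
Number of correctable errors = floor((d-1)/2)
= floor((7 - 1)/2)
= floor(6/2)
= 3

3


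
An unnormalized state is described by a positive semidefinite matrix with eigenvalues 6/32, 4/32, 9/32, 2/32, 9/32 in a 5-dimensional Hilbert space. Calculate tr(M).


tr(M) = sum of eigenvalues
= 6/32 + 4/32 + 9/32 + 2/32 + 9/32
= 30/32
= 0.9375

0.9375


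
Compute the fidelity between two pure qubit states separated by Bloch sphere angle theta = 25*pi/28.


For states separated by angle theta on Bloch sphere:
F = cos^2(theta/2)
theta = 25*pi/28 = 2.8050
theta/2 = 1.4025
cos(theta/2) = 0.1675
F = 0.0281

0.0281


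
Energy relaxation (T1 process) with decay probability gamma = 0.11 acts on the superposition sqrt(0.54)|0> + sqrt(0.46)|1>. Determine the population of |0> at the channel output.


For amplitude damping with parameter gamma on state sqrt(a)|0> + sqrt(b)|1>:
alpha^2 = 0.54, beta^2 = 0.46
P(|0>) = alpha^2 + gamma * beta^2
= 0.54 + 0.11 * 0.46
= 0.54 + 0.0506
= 0.5906

0.5906


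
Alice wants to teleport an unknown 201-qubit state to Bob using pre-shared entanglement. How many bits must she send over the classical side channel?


Quantum teleportation requires 2 classical bits per qubit teleported.
201 qubit(s) -> 2 * 201 = 402 classical bits

402


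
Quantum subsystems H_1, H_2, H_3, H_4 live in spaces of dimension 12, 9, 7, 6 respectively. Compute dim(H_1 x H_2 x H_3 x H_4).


dim(H_1 x H_2 x H_3 x H_4) = 12 * 9 * 7 * 6
= 108 * 7 * 6
= 756 * 6
= 4536

4536


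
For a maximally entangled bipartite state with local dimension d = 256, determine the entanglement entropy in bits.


For a maximally entangled state in d x d:
S = log2(d) = log2(256)
= 8.0000

8.0000


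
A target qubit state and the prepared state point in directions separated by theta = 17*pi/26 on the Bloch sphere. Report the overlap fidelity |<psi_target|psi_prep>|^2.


For states separated by angle theta on Bloch sphere:
F = cos^2(theta/2)
theta = 17*pi/26 = 2.0541
theta/2 = 1.0271
cos(theta/2) = 0.5173
F = 0.2676

0.2676


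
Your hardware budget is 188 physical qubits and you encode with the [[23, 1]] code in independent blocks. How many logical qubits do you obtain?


Each code block uses 23 physical qubits for 1 logical qubit(s).
Number of complete blocks = floor(188 / 23) = 8
Logical qubits = 8 * 1
= 8

8


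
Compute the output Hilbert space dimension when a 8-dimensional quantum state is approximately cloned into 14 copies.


Output space = H^(tensor 14) where dim(H) = 8
dim = 8^14
= 64 (after 2 factors)
= 512 (after 3 factors)
= 4096 (after 4 factors)
= 32768 (after 5 factors)
= 262144 (after 6 factors)
= 2097152 (after 7 factors)
= 16777216 (after 8 factors)
= 134217728 (after 9 factors)
= 1073741824 (after 10 factors)
= 8589934592 (after 11 factors)
= 68719476736 (after 12 factors)
= 549755813888 (after 13 factors)
= 4398046511104 (after 14 factors)
= 4398046511104

4398046511104


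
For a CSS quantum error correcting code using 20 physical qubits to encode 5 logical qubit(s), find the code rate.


Code rate R = k/n
= 5/20
= 0.2500

0.2500


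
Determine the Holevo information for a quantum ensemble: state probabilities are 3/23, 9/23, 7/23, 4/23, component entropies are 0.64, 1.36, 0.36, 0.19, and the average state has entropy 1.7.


chi = S(rho) - sum_i p_i * S(rho_i)
Weighted entropy = 3/23 * 0.64 + 9/23 * 1.36 + 7/23 * 0.36 + 4/23 * 0.19
= 0.7583
chi = 1.7 - 0.7583
= 0.9417

0.9417


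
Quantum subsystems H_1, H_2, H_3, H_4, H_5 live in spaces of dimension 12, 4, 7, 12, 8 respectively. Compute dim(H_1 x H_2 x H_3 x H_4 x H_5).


dim(H_1 x H_2 x H_3 x H_4 x H_5) = 12 * 4 * 7 * 12 * 8
= 48 * 7 * 12 * 8
= 336 * 12 * 8
= 4032 * 8
= 32256

32256


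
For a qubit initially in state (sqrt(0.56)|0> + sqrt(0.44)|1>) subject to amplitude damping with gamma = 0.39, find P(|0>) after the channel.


For amplitude damping with parameter gamma on state sqrt(a)|0> + sqrt(b)|1>:
alpha^2 = 0.56, beta^2 = 0.44
P(|0>) = alpha^2 + gamma * beta^2
= 0.56 + 0.39 * 0.44
= 0.56 + 0.1716
= 0.7316

0.7316


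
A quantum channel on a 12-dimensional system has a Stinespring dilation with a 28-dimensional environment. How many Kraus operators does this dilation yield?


Tracing out the environment in an orthonormal basis {|i>_E} gives Kraus operators K_i = <i|_E U |0>_E.
Number of Kraus operators = dim(H_env) = d_env
= 28

28


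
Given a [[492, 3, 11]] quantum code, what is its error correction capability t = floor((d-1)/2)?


Code parameters: [[492, 3, 11]], distance d = 11.
Number of correctable errors = floor((d-1)/2)
= floor((11 - 1)/2)
= floor(10/2)
= 5

5


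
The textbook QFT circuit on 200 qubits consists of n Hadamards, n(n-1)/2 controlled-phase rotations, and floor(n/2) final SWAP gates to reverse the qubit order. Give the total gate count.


Hadamard gates: 200
Controlled rotations: n*(n-1)/2 = 200*199/2 = 19900
SWAP gates: floor(n/2) = floor(200/2) = 100
Total = 200 + 19900 + 100
= 20200

20200


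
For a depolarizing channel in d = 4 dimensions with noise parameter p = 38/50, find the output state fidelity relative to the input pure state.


F = (1-p) + p/d
= (1 - 0.7600) + 0.7600/4
= 0.2400 + 0.1900
= 0.4300

0.4300


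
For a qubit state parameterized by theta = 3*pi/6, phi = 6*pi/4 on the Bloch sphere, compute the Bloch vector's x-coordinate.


theta = 1.5708, phi = 4.7124
r_x = sin(theta)*cos(phi) = 1.0000 * 0.0000
r_x = 0.0000

0.0000


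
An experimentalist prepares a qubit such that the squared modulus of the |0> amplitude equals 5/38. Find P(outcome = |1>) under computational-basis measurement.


|alpha|^2 = 5/38 = 0.1316
|beta|^2 = 1 - 5/38 = 33/38 = 0.8684
P(|1>) = |beta|^2 = 0.8684

0.8684


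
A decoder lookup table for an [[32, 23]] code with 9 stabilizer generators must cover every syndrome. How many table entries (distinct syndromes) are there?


Each stabilizer generator gives a binary (+1 or -1) measurement outcome.
With 9 independent generators:
Total syndromes = 2^9
= 512

512


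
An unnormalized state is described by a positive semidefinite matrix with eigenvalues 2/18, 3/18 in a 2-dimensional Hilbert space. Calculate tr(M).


tr(M) = sum of eigenvalues
= 2/18 + 3/18
= 5/18
= 0.2778

0.2778


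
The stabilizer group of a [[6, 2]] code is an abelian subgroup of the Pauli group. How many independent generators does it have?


For an [[n,k]] stabilizer code:
Number of stabilizer generators = n - k
= 6 - 2
= 4

4


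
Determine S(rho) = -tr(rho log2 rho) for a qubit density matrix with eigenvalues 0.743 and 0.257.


S = -p*log2(p) - (1-p)*log2(1-p)
p = 0.7430, 1-p = 0.2570
= -0.7430 * log2(0.7430) - 0.2570 * log2(0.2570)
= -(-0.3184) - (-0.5038)
= 0.8222

0.8222


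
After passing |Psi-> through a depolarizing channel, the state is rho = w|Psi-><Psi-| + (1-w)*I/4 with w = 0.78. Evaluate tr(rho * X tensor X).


|Psi-> = (|01> - |10>)/sqrt(2)
For the pure Bell state, <X_A X_B> = -1 (Bell-state Pauli correlator).
The maximally-mixed part I/4 has tr(I/4 * P tensor P) = 0 for any traceless Pauli P.
So <X_A X_B>_rho = w * (-1) + (1 - w) * 0
= 0.78 * (-1)
= -0.7800

-0.7800


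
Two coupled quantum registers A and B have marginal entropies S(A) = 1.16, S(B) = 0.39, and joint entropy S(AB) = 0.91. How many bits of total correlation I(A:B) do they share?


I(A:B) = S(A) + S(B) - S(AB)
= 1.16 + 0.39 - 0.91
= 0.6400

0.6400


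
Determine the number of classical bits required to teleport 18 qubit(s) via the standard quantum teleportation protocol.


Quantum teleportation requires 2 classical bits per qubit teleported.
18 qubit(s) -> 2 * 18 = 36 classical bits

36


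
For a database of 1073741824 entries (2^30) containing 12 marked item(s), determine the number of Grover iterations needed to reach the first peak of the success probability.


After j Grover iterations the success probability is P(j) = sin^2((2j+1)*theta), where sin(theta) = sqrt(k/N).
N = 2^30 = 1073741824, k = 12
sin(theta) = sqrt(k/N) = 0.0001057159917
theta = arcsin(sqrt(k/N)) = 0.0001057159919 rad
P(j) reaches its first maximum when (2j+1)*theta is as close as possible to pi/2, i.e. j = round(pi/(4*theta) - 1/2).
pi/(4*theta) - 1/2 = 7428.8222
(For comparison, the common estimate pi/4 * sqrt(N/k) = 7429.3222; the exact maximiser is used here.)
Optimal iterations = 7429

7429


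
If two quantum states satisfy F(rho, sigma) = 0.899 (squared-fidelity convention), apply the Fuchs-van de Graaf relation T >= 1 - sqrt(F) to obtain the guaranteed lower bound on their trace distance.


Fuchs-van de Graaf (squared-fidelity convention): 1 - sqrt(F) <= T <= sqrt(1 - F).
Lower bound: T >= 1 - sqrt(F)
sqrt(F) = sqrt(0.899) = 0.9482
T >= 1 - 0.9482
T >= 0.0518

0.0518


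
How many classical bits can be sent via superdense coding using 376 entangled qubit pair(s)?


Superdense coding allows 2 classical bits per shared entangled pair.
376 pair(s) -> 2 * 376 = 752 classical bits

752


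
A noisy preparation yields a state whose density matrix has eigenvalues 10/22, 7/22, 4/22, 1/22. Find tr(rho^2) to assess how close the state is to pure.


tr(rho^2) = sum of eigenvalues squared
= (10/22)^2 + (7/22)^2 + (4/22)^2 + (1/22)^2
= (100 + 49 + 16 + 1) / 484
= 166/484
= 0.3430

0.3430


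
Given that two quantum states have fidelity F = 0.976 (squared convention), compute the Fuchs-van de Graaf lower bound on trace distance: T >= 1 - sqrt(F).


Fuchs-van de Graaf (squared-fidelity convention): 1 - sqrt(F) <= T <= sqrt(1 - F).
Lower bound: T >= 1 - sqrt(F)
sqrt(F) = sqrt(0.976) = 0.9879
T >= 1 - 0.9879
T >= 0.0121

0.0121


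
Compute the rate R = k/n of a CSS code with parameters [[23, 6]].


Code rate R = k/n
= 6/23
= 0.2609

0.2609


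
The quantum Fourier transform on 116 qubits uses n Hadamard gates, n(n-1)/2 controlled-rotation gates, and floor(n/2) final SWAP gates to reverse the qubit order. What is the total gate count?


Hadamard gates: 116
Controlled rotations: n*(n-1)/2 = 116*115/2 = 6670
SWAP gates: floor(n/2) = floor(116/2) = 58
Total = 116 + 6670 + 58
= 6844

6844


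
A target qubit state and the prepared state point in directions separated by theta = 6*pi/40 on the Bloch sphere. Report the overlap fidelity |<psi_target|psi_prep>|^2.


For states separated by angle theta on Bloch sphere:
F = cos^2(theta/2)
theta = 6*pi/40 = 0.4712
theta/2 = 0.2356
cos(theta/2) = 0.9724
F = 0.9455

0.9455


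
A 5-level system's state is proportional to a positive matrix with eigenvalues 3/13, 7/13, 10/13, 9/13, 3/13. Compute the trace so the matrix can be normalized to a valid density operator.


tr(M) = sum of eigenvalues
= 3/13 + 7/13 + 10/13 + 9/13 + 3/13
= 32/13
= 2.4615

2.4615


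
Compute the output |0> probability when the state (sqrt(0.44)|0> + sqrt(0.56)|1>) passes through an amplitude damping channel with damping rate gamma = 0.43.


For amplitude damping with parameter gamma on state sqrt(a)|0> + sqrt(b)|1>:
alpha^2 = 0.44, beta^2 = 0.56
P(|0>) = alpha^2 + gamma * beta^2
= 0.44 + 0.43 * 0.56
= 0.44 + 0.2408
= 0.6808

0.6808


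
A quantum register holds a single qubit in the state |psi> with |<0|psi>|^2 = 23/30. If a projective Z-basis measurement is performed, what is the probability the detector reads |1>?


|alpha|^2 = 23/30 = 0.7667
|beta|^2 = 1 - 23/30 = 7/30 = 0.2333
P(|1>) = |beta|^2 = 0.2333

0.2333


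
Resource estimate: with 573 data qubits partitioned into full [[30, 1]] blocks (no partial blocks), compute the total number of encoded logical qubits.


Each code block uses 30 physical qubits for 1 logical qubit(s).
Number of complete blocks = floor(573 / 30) = 19
Logical qubits = 19 * 1
= 19

19


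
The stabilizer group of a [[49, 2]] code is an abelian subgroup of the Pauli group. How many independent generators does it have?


For an [[n,k]] stabilizer code:
Number of stabilizer generators = n - k
= 49 - 2
= 47

47


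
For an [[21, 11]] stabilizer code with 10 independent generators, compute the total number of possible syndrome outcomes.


Each stabilizer generator gives a binary (+1 or -1) measurement outcome.
With 10 independent generators:
Total syndromes = 2^10
= 1024

1024


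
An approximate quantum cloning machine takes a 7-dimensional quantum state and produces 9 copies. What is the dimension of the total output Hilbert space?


Output space = H^(tensor 9) where dim(H) = 7
dim = 7^9
= 49 (after 2 factors)
= 343 (after 3 factors)
= 2401 (after 4 factors)
= 16807 (after 5 factors)
= 117649 (after 6 factors)
= 823543 (after 7 factors)
= 5764801 (after 8 factors)
= 40353607 (after 9 factors)
= 40353607

40353607


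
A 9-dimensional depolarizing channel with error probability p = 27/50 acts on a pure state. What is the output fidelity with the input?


F = (1-p) + p/d
= (1 - 0.5400) + 0.5400/9
= 0.4600 + 0.0600
= 0.5200

0.5200


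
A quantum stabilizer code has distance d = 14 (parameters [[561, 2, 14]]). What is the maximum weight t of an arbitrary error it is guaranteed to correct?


Code parameters: [[561, 2, 14]], distance d = 14.
Number of correctable errors = floor((d-1)/2)
= floor((14 - 1)/2)
= floor(13/2)
= 6

6


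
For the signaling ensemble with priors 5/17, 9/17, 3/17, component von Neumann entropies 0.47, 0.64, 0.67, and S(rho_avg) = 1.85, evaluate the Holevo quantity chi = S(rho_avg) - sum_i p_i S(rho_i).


chi = S(rho) - sum_i p_i * S(rho_i)
Weighted entropy = 5/17 * 0.47 + 9/17 * 0.64 + 3/17 * 0.67
= 0.5953
chi = 1.85 - 0.5953
= 1.2547

1.2547


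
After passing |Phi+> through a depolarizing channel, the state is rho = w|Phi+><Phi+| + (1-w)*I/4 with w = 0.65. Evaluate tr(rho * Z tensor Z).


|Phi+> = (|00> + |11>)/sqrt(2)
For the pure Bell state, <Z_A Z_B> = +1 (Bell-state Pauli correlator).
The maximally-mixed part I/4 has tr(I/4 * P tensor P) = 0 for any traceless Pauli P.
So <Z_A Z_B>_rho = w * (+1) + (1 - w) * 0
= 0.65 * (+1)
= 0.6500

0.6500


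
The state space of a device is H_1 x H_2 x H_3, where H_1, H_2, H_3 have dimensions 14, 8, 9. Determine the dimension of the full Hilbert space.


dim(H_1 x H_2 x H_3) = 14 * 8 * 9
= 112 * 9
= 1008

1008


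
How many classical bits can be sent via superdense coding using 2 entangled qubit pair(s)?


Superdense coding allows 2 classical bits per shared entangled pair.
2 pair(s) -> 2 * 2 = 4 classical bits

4


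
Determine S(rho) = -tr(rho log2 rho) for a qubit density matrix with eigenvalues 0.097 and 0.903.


S = -p*log2(p) - (1-p)*log2(1-p)
p = 0.0970, 1-p = 0.9030
= -0.0970 * log2(0.0970) - 0.9030 * log2(0.9030)
= -(-0.3265) - (-0.1329)
= 0.4594

0.4594


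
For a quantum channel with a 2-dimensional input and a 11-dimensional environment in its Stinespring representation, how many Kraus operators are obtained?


Tracing out the environment in an orthonormal basis {|i>_E} gives Kraus operators K_i = <i|_E U |0>_E.
Number of Kraus operators = dim(H_env) = d_env
= 11

11


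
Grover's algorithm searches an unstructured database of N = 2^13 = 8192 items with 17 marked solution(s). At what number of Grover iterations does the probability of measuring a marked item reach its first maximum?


After j Grover iterations the success probability is P(j) = sin^2((2j+1)*theta), where sin(theta) = sqrt(k/N).
N = 2^13 = 8192, k = 17
sin(theta) = sqrt(k/N) = 0.04555431168
theta = arcsin(sqrt(k/N)) = 0.04557008209 rad
P(j) reaches its first maximum when (2j+1)*theta is as close as possible to pi/2, i.e. j = round(pi/(4*theta) - 1/2).
pi/(4*theta) - 1/2 = 16.7350
(For comparison, the common estimate pi/4 * sqrt(N/k) = 17.2409; the exact maximiser is used here.)
Optimal iterations = 17

17


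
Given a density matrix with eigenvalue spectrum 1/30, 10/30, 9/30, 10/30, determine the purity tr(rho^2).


tr(rho^2) = sum of eigenvalues squared
= (1/30)^2 + (10/30)^2 + (9/30)^2 + (10/30)^2
= (1 + 100 + 81 + 100) / 900
= 282/900
= 0.3133

0.3133


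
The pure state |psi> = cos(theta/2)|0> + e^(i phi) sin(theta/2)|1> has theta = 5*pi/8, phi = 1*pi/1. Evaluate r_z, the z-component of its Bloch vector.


theta = 1.9635, phi = 3.1416
r_z = cos(theta) = -0.3827

-0.3827


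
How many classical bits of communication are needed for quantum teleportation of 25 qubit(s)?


Quantum teleportation requires 2 classical bits per qubit teleported.
25 qubit(s) -> 2 * 25 = 50 classical bits

50


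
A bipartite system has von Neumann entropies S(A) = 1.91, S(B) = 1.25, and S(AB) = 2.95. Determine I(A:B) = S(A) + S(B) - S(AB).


I(A:B) = S(A) + S(B) - S(AB)
= 1.91 + 1.25 - 2.95
= 0.2100

0.2100


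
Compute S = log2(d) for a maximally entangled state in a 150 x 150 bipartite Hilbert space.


For a maximally entangled state in d x d:
S = log2(d) = log2(150)
= 7.2288

7.2288


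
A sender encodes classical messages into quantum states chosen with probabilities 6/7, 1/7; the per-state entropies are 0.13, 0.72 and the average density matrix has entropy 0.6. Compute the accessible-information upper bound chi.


chi = S(rho) - sum_i p_i * S(rho_i)
Weighted entropy = 6/7 * 0.13 + 1/7 * 0.72
= 0.2143
chi = 0.6 - 0.2143
= 0.3857

0.3857


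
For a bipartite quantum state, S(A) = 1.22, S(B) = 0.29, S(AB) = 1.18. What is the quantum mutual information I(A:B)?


I(A:B) = S(A) + S(B) - S(AB)
= 1.22 + 0.29 - 1.18
= 0.3300

0.3300


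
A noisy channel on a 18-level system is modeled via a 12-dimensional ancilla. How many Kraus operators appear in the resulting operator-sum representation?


Tracing out the environment in an orthonormal basis {|i>_E} gives Kraus operators K_i = <i|_E U |0>_E.
Number of Kraus operators = dim(H_env) = d_env
= 12

12


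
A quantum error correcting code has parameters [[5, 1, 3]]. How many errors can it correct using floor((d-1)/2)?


Code parameters: [[5, 1, 3]], distance d = 3.
Number of correctable errors = floor((d-1)/2)
= floor((3 - 1)/2)
= floor(2/2)
= 1

1


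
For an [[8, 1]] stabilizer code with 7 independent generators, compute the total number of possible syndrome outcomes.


Each stabilizer generator gives a binary (+1 or -1) measurement outcome.
With 7 independent generators:
Total syndromes = 2^7
= 128

128


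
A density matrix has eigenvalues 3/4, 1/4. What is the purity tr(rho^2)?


tr(rho^2) = sum of eigenvalues squared
= (3/4)^2 + (1/4)^2
= (9 + 1) / 16
= 10/16
= 0.6250

0.6250


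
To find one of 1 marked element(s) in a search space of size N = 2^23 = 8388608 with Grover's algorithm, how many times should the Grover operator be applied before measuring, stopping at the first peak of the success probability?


After j Grover iterations the success probability is P(j) = sin^2((2j+1)*theta), where sin(theta) = sqrt(k/N).
N = 2^23 = 8388608, k = 1
sin(theta) = sqrt(k/N) = 0.000345266983
theta = arcsin(sqrt(k/N)) = 0.0003452669899 rad
P(j) reaches its first maximum when (2j+1)*theta is as close as possible to pi/2, i.e. j = round(pi/(4*theta) - 1/2).
pi/(4*theta) - 1/2 = 2274.2560
(For comparison, the common estimate pi/4 * sqrt(N/k) = 2274.7561; the exact maximiser is used here.)
Optimal iterations = 2274

2274


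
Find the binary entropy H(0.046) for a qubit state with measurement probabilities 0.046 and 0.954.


S = -p*log2(p) - (1-p)*log2(1-p)
p = 0.0460, 1-p = 0.9540
= -0.0460 * log2(0.0460) - 0.9540 * log2(0.9540)
= -(-0.2043) - (-0.0648)
= 0.2692

0.2692


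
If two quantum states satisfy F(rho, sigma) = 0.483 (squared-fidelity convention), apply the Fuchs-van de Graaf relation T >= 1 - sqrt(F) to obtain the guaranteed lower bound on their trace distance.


Fuchs-van de Graaf (squared-fidelity convention): 1 - sqrt(F) <= T <= sqrt(1 - F).
Lower bound: T >= 1 - sqrt(F)
sqrt(F) = sqrt(0.483) = 0.6950
T >= 1 - 0.6950
T >= 0.3050

0.3050


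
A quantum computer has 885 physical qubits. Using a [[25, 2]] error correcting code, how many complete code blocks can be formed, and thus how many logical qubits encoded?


Each code block uses 25 physical qubits for 2 logical qubit(s).
Number of complete blocks = floor(885 / 25) = 35
Logical qubits = 35 * 2
= 70

70


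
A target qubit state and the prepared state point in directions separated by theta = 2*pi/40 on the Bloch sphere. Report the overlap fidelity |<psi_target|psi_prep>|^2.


For states separated by angle theta on Bloch sphere:
F = cos^2(theta/2)
theta = 2*pi/40 = 0.1571
theta/2 = 0.0785
cos(theta/2) = 0.9969
F = 0.9938

0.9938


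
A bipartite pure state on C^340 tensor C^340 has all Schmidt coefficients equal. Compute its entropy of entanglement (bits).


For a maximally entangled state in d x d:
S = log2(d) = log2(340)
= 8.4094

8.4094


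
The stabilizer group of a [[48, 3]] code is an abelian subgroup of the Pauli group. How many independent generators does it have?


For an [[n,k]] stabilizer code:
Number of stabilizer generators = n - k
= 48 - 3
= 45

45


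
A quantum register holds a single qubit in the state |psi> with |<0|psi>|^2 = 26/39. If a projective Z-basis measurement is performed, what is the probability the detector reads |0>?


|alpha|^2 = 26/39 = 0.6667
|beta|^2 = 1 - 26/39 = 13/39 = 0.3333
P(|0>) = |alpha|^2 = 0.6667

0.6667


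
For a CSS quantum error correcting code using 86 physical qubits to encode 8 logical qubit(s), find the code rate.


Code rate R = k/n
= 8/86
= 0.0930

0.0930


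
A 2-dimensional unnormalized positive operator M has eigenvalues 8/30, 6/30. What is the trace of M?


tr(M) = sum of eigenvalues
= 8/30 + 6/30
= 14/30
= 0.4667

0.4667


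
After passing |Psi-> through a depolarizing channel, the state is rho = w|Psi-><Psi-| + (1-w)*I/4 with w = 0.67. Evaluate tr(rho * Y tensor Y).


|Psi-> = (|01> - |10>)/sqrt(2)
For the pure Bell state, <Y_A Y_B> = -1 (Bell-state Pauli correlator).
The maximally-mixed part I/4 has tr(I/4 * P tensor P) = 0 for any traceless Pauli P.
So <Y_A Y_B>_rho = w * (-1) + (1 - w) * 0
= 0.67 * (-1)
= -0.6700

-0.6700


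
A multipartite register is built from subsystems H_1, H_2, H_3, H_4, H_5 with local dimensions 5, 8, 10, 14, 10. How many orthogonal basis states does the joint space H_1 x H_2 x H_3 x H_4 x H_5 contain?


dim(H_1 x H_2 x H_3 x H_4 x H_5) = 5 * 8 * 10 * 14 * 10
= 40 * 10 * 14 * 10
= 400 * 14 * 10
= 5600 * 10
= 56000

56000


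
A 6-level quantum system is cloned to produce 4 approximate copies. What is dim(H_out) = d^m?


Output space = H^(tensor 4) where dim(H) = 6
dim = 6^4
= 36 (after 2 factors)
= 216 (after 3 factors)
= 1296 (after 4 factors)
= 1296

1296
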